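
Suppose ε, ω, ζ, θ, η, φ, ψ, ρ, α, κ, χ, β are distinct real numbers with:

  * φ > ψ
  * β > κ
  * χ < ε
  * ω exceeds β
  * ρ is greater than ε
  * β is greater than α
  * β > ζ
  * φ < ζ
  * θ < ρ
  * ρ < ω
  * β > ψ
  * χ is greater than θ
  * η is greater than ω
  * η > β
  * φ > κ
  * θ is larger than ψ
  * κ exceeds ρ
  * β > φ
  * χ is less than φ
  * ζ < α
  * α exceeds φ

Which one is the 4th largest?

α

Chaining the given pairs: ψ < θ < χ < ε < ρ < κ < φ < ζ < α < β < ω < η.
Counting 4 from the largest end gives α.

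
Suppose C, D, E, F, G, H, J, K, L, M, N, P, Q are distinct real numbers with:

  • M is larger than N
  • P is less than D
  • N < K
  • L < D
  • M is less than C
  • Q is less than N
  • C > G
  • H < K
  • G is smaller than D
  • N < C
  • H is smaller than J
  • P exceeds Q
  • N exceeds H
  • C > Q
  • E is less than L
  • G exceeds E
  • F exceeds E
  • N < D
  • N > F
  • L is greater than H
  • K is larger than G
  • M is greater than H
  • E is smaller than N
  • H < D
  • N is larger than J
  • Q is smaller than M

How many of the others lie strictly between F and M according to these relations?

Chaining upward from F reaches: N, K, D, C.
Chaining downward from M reaches: E, H, J, Q, N.
Strictly between F and M are those in both lists: N — 1 element.

1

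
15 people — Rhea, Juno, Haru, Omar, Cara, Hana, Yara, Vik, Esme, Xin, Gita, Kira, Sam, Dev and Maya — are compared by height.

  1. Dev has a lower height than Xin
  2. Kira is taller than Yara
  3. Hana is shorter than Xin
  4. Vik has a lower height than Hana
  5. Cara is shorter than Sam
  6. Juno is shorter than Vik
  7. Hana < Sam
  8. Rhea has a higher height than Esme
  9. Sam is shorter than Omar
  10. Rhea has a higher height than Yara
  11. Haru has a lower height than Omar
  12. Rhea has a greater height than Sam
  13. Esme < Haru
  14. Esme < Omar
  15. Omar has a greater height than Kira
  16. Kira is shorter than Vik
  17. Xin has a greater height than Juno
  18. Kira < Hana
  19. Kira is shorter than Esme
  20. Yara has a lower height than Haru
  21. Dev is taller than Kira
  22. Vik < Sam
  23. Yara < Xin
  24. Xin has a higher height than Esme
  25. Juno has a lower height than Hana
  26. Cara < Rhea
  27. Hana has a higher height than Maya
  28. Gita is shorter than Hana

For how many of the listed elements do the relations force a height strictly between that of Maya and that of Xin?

Chaining upward from Maya reaches: Hana, Sam, Rhea, Omar.
Chaining downward from Xin reaches: Yara, Kira, Gita, Juno, Vik, Esme, Hana, Dev.
Strictly between Maya and Xin are those in both lists: Hana — 1 element.

1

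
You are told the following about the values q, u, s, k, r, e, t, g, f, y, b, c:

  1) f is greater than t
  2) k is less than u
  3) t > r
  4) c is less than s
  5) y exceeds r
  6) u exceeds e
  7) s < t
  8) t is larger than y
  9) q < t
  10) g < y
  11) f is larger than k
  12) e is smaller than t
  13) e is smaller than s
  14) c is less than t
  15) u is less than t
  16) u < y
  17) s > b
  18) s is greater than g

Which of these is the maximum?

f

Chaining downward from f: directly below it, k, t; then r, e, q, u, y, c, s; then g, b.
That covers every other element, and nothing is given above f, so f is the maximum.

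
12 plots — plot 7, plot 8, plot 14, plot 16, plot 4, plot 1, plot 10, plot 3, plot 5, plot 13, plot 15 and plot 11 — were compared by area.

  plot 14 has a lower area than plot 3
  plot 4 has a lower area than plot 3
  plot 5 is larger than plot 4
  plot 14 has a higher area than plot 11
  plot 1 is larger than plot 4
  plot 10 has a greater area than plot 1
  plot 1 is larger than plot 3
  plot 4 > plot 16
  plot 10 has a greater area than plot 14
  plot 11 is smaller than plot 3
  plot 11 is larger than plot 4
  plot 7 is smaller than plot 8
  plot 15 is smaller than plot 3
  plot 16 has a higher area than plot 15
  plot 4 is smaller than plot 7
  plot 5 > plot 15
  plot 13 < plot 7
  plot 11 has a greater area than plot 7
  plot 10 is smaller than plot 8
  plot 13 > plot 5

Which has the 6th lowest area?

Chaining the given pairs: plot 15 < plot 16 < plot 4 < plot 5 < plot 13 < plot 7 < plot 11 < plot 14 < plot 3 < plot 1 < plot 10 < plot 8.
Counting 6 from the smallest end gives plot 7.

plot 7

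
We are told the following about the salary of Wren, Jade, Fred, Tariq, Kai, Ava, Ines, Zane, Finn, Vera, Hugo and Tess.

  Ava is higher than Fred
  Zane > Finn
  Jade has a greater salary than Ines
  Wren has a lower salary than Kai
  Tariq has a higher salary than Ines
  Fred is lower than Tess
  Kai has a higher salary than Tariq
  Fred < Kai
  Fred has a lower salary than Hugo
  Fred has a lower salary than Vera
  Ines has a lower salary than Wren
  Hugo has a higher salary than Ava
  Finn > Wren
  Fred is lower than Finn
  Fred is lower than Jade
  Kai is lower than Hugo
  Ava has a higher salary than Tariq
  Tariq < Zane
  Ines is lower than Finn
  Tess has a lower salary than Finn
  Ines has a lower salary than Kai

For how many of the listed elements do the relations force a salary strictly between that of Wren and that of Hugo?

1

The relations place Wren below Hugo. An element lies strictly between them when it is forced above Wren and also forced below Hugo.
Above Wren: {Kai, Finn, Zane}. Below Hugo: {Ines, Fred, Tariq, Kai, Ava}.
Intersection: {Kai} — 1.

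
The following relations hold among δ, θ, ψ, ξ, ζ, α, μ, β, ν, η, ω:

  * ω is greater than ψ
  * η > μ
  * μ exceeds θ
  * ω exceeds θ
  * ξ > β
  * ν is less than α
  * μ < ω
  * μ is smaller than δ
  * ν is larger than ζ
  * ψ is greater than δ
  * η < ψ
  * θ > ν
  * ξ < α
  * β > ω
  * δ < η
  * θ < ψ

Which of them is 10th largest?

ν

The consecutive relations fix a unique order: ζ < ν < θ < μ < δ < η < ψ < ω < β < ξ < α.
The 10th largest is ν.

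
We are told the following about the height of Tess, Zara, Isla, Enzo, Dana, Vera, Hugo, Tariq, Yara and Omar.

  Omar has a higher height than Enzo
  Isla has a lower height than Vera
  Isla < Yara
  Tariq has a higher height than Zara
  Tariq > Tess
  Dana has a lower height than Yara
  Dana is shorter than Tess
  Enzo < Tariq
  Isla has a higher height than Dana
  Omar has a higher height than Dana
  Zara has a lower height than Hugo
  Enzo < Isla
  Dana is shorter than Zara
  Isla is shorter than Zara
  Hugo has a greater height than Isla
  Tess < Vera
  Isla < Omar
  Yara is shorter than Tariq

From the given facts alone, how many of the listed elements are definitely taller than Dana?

Directly above Dana: Tess, Isla, Omar, Zara, Yara.
One step further: Vera, Hugo, Tariq (8 so far).
No other element is forced above Dana by the given relations, so the count is 8.

8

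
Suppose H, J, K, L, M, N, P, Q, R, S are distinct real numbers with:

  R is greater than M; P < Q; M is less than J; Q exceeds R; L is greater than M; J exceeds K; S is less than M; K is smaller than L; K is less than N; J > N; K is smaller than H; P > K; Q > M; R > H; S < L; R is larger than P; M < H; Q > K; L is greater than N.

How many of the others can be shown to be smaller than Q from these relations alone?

6

Directly below Q: M, K, P, R.
One step further: S, H (6 so far).
Nothing else is reachable below Q; 6 in all.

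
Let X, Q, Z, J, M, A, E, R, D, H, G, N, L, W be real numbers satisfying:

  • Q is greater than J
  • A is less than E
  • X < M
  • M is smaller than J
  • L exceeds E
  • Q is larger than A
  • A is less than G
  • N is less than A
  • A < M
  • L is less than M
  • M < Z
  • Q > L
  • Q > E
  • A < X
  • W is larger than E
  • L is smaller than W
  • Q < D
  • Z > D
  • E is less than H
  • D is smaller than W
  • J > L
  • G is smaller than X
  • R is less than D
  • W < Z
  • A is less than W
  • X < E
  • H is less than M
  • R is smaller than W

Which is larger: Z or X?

Z

X < E and E < H give X < H.
Then H < M extends the chain to M.
With M < J: X < E < H < M < J.
With J < Q: X < E < H < M < J < Q.
With Q < D: X < E < H < M < J < Q < D.
With D < W: X < E < H < M < J < Q < D < W.
Then W < Z extends the chain to Z.
So X < Z; Z is the larger of the two.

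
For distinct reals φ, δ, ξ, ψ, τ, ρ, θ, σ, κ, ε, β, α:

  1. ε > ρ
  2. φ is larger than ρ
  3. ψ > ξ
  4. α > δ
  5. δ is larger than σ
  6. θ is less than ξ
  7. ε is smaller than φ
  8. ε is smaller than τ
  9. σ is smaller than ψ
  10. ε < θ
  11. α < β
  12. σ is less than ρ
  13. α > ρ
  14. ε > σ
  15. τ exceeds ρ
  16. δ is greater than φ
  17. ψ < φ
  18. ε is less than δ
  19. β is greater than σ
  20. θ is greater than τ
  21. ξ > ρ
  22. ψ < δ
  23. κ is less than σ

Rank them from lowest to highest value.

κ < σ < ρ < ε < τ < θ < ξ < ψ < φ < δ < α < β

Nothing is placed below κ, so it is least; from there κ < σ; σ < ρ; ρ < ε; ε < τ; τ < θ; θ < ξ; ξ < ψ; ψ < φ; φ < δ; δ < α; α < β, each given directly.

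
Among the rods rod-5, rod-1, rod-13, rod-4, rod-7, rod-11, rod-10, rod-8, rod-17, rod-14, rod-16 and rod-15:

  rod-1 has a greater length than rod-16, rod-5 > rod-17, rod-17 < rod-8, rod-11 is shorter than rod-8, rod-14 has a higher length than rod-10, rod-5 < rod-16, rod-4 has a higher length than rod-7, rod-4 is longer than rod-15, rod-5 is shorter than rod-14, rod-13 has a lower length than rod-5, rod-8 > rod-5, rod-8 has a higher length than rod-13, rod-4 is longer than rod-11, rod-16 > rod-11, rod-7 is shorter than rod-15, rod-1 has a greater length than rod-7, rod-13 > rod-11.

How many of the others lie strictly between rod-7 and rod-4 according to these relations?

The relations place rod-7 below rod-4. An element lies strictly between them when it is forced above rod-7 and also forced below rod-4.
Above rod-7: {rod-1, rod-15}. Below rod-4: {rod-11, rod-15}.
Intersection: {rod-15} — 1.

1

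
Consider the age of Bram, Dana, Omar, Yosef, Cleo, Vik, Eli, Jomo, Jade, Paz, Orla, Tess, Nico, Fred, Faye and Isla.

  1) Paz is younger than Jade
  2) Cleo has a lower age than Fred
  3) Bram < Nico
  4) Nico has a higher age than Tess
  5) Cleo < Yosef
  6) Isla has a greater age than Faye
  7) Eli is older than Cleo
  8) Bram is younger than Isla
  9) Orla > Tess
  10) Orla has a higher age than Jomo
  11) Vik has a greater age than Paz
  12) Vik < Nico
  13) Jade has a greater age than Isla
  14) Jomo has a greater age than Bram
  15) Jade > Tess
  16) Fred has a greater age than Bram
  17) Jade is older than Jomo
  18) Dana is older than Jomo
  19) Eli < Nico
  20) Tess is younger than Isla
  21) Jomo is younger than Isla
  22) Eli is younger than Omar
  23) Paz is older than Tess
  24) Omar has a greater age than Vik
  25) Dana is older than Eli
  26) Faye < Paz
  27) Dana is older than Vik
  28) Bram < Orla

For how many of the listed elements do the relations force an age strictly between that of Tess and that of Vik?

Chaining upward from Tess reaches: Paz, Isla, Jade, Orla, Dana, Omar, Nico.
Chaining downward from Vik reaches: Faye, Paz.
Strictly between Tess and Vik are those in both lists: Paz — 1 element.

1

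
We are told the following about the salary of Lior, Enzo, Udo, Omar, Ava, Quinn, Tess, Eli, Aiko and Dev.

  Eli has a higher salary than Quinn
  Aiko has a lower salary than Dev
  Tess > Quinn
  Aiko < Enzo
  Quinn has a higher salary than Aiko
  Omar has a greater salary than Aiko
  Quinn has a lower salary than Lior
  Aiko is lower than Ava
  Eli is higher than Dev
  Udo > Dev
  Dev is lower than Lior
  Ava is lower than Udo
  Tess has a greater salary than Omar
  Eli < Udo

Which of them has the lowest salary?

Chaining upward from Aiko: directly above it, Ava, Enzo, Omar, Quinn, Dev; then Tess, Lior, Eli, Udo.
That covers every other element, and nothing is given below Aiko, so Aiko is the lowest salary.

Aiko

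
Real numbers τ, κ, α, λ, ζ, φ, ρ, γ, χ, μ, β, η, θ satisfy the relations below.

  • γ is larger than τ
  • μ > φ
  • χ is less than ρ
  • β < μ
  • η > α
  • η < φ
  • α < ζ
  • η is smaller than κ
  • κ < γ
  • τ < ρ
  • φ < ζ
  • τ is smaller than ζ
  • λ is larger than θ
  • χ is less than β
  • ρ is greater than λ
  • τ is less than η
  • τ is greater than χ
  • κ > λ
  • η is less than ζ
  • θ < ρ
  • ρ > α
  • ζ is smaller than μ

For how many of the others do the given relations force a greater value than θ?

Directly above θ: λ, ρ.
One step further: κ (3 so far).
One step further: γ (4 so far).
Nothing else is reachable above θ; 4 in all.

4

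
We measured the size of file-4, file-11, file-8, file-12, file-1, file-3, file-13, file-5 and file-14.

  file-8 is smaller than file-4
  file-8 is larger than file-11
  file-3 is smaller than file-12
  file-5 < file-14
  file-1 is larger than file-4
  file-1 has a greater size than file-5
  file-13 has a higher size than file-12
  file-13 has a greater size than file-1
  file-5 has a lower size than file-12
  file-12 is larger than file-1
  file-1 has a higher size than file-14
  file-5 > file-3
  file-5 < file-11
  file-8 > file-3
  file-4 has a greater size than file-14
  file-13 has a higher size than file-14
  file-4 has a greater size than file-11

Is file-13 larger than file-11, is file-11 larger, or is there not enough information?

Chaining the given relations: file-11 < file-8 < file-4 < file-1 < file-12 < file-13.
So file-13 is larger.

file-13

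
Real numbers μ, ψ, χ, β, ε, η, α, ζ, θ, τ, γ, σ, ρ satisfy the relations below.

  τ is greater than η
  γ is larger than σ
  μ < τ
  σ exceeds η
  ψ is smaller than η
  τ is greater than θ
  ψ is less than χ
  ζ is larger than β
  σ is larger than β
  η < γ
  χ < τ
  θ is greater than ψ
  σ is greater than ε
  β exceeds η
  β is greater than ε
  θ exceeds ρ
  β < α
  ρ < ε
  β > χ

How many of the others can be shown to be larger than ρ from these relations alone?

From ρ the given relations immediately reach ε, θ.
From those, β, σ, τ — 5 in total.
From those, α, ζ, γ — 8 in total.
No other element is forced above ρ by the given relations, so the count is 8.

8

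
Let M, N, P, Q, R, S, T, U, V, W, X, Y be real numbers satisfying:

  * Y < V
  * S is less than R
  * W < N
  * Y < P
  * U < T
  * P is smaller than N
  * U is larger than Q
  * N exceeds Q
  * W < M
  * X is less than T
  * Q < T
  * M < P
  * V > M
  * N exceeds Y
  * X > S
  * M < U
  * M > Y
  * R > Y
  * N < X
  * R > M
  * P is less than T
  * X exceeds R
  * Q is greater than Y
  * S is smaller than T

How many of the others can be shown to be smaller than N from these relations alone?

From N the given relations immediately reach W, Y, Q, P.
From those, M — 5 in total.
No other element is forced below N by the given relations, so the count is 5.

5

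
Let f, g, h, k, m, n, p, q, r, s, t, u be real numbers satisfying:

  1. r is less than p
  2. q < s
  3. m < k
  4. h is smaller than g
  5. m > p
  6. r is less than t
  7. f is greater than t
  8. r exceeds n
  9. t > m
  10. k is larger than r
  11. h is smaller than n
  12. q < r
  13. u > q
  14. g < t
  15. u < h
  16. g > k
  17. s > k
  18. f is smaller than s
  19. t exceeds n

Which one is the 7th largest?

p

Chaining the given pairs: q < u < h < n < r < p < m < k < g < t < f < s.
The 7th largest is p.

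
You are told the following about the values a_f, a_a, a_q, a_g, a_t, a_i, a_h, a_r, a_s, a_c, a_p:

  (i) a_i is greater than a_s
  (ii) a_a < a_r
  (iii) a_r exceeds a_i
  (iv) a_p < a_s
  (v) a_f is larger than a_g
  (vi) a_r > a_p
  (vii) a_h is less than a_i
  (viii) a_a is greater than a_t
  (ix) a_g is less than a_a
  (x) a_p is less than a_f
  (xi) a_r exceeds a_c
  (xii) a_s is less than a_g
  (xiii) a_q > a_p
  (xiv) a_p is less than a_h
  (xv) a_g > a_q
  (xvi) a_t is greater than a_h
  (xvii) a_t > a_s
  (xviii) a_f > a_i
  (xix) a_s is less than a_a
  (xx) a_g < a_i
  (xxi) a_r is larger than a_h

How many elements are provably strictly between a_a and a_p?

5

The relations place a_p below a_a. An element lies strictly between them when it is forced above a_p and also forced below a_a.
Above a_p: {a_h, a_q, a_s, a_t, a_g, a_i, a_f, a_r}. Below a_a: {a_h, a_q, a_s, a_t, a_g}.
Intersection: {a_h, a_q, a_s, a_t, a_g} — 5.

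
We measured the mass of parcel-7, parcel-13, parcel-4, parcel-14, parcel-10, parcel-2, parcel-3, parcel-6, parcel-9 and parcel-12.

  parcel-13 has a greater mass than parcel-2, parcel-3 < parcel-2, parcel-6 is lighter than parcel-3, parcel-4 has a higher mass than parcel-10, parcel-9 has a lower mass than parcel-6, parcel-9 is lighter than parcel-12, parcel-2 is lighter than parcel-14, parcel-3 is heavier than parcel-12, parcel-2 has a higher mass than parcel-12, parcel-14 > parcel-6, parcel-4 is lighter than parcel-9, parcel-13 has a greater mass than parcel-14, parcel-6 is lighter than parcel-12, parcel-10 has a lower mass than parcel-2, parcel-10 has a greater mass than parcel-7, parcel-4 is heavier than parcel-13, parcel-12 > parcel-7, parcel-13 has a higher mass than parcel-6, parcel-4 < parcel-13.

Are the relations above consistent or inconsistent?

inconsistent

Chaining the given relations yields parcel-4 < parcel-9 < parcel-6 < parcel-12 < parcel-3 < parcel-2 < parcel-14 < parcel-13, so parcel-4 < parcel-13. But one relation states parcel-13 < parcel-4. These cannot both hold.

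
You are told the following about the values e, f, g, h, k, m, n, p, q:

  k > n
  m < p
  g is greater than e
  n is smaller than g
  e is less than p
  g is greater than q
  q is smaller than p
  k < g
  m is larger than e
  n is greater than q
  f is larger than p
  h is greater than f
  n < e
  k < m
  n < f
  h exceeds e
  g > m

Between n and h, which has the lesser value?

n < k < m < p < f < h, by transitivity through k, m, p, f.
So n < h; n is the smaller of the two.

n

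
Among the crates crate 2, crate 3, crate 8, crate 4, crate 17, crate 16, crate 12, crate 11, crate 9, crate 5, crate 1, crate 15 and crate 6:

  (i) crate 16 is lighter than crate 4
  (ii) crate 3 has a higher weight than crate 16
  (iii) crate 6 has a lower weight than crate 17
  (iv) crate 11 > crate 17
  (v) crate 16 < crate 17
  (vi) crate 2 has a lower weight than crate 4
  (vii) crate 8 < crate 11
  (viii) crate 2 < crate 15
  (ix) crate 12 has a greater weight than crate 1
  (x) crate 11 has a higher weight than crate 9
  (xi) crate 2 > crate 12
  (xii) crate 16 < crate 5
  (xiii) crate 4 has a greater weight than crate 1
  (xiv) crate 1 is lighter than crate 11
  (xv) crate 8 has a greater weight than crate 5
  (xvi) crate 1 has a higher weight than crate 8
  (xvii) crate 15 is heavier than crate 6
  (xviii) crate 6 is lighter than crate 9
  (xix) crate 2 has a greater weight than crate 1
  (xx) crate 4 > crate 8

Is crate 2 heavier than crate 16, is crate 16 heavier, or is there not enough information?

The relevant relations are crate 16 < crate 5; crate 5 < crate 8; crate 8 < crate 1; crate 1 < crate 12; crate 12 < crate 2.
Together: crate 16 < crate 5 < crate 8 < crate 1 < crate 12 < crate 2.
So crate 2 is heavier.

crate 2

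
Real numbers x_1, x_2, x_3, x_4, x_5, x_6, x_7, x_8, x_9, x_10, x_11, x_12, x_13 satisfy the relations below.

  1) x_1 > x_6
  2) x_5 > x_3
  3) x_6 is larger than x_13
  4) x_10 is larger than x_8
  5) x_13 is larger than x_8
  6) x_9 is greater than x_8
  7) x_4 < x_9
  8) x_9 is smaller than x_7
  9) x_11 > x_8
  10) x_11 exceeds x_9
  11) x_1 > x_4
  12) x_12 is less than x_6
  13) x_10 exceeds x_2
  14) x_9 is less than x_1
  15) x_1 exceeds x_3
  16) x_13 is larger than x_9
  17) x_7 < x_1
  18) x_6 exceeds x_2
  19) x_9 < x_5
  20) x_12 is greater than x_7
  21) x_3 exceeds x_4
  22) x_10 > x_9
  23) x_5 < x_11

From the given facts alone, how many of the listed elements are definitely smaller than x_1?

9

From x_1 the given relations immediately reach x_4, x_3, x_9, x_7, x_6.
From those, x_8, x_2, x_12, x_13 — 9 in total.
Nothing else is reachable below x_1; 9 in all.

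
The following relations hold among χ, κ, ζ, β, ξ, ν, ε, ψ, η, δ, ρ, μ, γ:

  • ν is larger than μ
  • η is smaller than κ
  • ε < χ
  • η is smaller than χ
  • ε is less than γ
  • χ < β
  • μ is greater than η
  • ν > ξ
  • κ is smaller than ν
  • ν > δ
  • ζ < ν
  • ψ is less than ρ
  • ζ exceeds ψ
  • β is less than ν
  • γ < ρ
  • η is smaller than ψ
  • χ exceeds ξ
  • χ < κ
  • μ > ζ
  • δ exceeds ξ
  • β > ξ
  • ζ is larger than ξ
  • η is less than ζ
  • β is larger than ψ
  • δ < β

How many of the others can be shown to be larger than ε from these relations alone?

The elements the relations force above ε are γ, χ, κ, ρ, β, ν — no chain reaches any other.
That is 6.

6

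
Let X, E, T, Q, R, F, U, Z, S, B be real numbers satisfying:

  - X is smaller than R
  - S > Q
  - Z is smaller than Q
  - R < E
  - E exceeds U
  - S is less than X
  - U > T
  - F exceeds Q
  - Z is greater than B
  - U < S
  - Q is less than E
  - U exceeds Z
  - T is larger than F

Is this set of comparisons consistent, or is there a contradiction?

consistent

The single ordering B < Z < Q < F < T < U < S < X < R < E satisfies every listed relation, so no contradiction arises.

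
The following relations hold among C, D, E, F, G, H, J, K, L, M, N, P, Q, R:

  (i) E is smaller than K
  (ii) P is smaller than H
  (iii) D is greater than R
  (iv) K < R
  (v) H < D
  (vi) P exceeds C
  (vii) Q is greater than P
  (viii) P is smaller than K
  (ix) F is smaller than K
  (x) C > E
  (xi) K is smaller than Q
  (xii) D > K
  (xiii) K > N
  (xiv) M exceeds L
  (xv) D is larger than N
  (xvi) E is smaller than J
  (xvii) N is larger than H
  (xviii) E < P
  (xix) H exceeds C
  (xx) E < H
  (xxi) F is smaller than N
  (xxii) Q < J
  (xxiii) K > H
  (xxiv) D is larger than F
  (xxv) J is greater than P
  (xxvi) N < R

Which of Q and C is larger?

C < P and P < H give C < H.
Then H < N extends the chain to N.
Then N < K extends the chain to K.
With K < Q: C < P < H < N < K < Q.
So C < Q; Q is the larger of the two.

Q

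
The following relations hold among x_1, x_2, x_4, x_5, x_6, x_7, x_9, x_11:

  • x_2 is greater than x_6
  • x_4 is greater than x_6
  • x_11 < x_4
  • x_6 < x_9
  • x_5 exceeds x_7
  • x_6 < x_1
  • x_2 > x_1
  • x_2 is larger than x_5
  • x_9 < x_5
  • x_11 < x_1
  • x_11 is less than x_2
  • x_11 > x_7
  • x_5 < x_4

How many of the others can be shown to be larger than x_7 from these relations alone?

The elements the relations force above x_7 are x_11, x_1, x_5, x_2, x_4 — no chain reaches any other.
That is 5.

5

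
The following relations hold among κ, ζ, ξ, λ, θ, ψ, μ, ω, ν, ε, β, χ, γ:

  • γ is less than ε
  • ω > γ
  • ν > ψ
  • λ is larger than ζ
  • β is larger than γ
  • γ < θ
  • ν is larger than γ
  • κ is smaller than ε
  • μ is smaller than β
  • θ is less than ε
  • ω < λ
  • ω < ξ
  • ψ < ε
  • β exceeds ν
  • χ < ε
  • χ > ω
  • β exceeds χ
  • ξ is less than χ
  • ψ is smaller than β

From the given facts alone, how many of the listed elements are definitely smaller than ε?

Directly below ε: γ, ψ, θ, κ, χ.
One step further: ω, ξ (7 so far).
Nothing else is reachable below ε; 7 in all.

7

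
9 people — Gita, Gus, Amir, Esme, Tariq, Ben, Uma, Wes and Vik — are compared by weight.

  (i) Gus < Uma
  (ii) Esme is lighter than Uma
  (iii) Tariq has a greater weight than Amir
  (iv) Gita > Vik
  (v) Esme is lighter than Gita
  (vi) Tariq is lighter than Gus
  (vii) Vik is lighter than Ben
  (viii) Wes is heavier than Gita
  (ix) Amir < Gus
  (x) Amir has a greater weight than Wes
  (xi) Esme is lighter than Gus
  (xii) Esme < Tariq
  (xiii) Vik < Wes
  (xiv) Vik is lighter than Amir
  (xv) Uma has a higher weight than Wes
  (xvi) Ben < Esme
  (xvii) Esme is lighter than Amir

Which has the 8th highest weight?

Ben

Chaining the given pairs: Vik < Ben < Esme < Gita < Wes < Amir < Tariq < Gus < Uma.
Counting 8 from the largest end gives Ben.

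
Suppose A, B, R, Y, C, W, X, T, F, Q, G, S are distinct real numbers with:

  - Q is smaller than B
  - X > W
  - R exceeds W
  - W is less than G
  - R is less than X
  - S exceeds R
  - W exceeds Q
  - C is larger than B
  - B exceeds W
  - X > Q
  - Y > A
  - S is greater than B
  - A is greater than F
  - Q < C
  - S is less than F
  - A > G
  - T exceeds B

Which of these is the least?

Q

Chaining upward from Q: directly above it, W, B, C, X; then R, S, T, G; then F, A; then Y.
That covers every other element, and nothing is given below Q, so Q is the least.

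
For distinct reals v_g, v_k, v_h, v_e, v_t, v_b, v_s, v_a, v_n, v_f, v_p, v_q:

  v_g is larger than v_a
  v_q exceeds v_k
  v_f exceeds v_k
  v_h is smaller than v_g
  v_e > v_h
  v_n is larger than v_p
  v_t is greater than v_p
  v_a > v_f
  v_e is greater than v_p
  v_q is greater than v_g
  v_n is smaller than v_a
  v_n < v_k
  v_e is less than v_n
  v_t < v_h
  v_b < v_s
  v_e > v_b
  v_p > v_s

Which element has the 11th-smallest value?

v_g

Chaining the given pairs: v_b < v_s < v_p < v_t < v_h < v_e < v_n < v_k < v_f < v_a < v_g < v_q.
Counting 11 from the smallest end gives v_g.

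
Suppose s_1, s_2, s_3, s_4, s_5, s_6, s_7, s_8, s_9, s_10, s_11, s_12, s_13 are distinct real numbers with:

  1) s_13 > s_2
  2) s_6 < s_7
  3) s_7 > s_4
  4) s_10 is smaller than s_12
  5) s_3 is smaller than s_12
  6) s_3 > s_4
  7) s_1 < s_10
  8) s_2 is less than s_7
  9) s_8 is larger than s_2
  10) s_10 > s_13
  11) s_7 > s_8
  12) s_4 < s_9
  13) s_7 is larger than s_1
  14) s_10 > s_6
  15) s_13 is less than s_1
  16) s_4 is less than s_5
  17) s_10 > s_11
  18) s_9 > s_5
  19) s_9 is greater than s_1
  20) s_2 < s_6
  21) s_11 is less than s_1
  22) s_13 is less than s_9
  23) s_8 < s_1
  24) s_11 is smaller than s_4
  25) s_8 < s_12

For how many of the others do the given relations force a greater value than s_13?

Directly above s_13: s_1, s_9, s_10.
One step further: s_12, s_7 (5 so far).
Nothing else is reachable above s_13; 5 in all.

5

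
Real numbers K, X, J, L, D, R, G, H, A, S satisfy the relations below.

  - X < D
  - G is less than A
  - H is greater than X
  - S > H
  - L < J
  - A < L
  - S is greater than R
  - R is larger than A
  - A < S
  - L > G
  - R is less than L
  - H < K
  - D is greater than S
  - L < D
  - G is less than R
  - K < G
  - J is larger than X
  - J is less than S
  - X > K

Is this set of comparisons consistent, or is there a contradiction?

We have K < X stated directly, yet also X < H < K by chaining the others — so X < K. Contradiction.

inconsistent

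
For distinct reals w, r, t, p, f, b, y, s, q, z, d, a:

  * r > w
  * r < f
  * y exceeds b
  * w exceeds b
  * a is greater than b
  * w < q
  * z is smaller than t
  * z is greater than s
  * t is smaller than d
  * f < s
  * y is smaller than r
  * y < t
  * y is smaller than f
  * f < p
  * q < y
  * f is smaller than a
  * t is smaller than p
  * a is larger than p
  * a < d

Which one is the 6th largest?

Piecing the relations together gives one ordering: b < w < q < y < r < f < s < z < t < p < a < d.
Counting 6 from the largest end gives s.

s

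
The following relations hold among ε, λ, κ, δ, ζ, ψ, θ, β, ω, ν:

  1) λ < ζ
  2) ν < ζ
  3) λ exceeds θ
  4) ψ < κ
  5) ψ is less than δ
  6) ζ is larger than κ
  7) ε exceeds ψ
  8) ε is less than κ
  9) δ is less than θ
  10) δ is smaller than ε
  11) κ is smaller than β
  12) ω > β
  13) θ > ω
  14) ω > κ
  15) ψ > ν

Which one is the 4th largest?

Chaining the given pairs: ν < ψ < δ < ε < κ < β < ω < θ < λ < ζ.
The 4th largest is ω.

ω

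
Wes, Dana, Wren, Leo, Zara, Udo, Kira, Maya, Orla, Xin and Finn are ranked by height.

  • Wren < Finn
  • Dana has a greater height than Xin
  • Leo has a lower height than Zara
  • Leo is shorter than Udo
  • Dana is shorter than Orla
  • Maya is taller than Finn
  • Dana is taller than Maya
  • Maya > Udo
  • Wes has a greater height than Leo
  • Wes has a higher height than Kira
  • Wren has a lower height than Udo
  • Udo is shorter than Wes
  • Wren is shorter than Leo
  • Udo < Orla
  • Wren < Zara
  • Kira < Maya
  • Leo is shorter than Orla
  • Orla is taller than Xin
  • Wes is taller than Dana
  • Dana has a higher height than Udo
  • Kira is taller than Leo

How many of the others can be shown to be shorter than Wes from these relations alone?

Directly below Wes: Leo, Udo, Kira, Dana.
One step further: Wren, Xin, Maya (7 so far).
One step further: Finn (8 so far).
No other element is forced below Wes by the given relations, so the count is 8.

8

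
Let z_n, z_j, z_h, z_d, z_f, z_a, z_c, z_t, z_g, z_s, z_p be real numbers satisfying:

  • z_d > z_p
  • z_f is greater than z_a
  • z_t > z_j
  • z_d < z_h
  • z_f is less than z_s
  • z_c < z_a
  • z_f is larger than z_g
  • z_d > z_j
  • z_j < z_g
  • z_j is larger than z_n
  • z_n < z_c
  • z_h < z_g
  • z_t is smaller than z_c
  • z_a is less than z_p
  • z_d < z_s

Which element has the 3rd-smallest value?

Piecing the relations together gives one ordering: z_n < z_j < z_t < z_c < z_a < z_p < z_d < z_h < z_g < z_f < z_s.
Counting 3 from the smallest end gives z_t.

z_t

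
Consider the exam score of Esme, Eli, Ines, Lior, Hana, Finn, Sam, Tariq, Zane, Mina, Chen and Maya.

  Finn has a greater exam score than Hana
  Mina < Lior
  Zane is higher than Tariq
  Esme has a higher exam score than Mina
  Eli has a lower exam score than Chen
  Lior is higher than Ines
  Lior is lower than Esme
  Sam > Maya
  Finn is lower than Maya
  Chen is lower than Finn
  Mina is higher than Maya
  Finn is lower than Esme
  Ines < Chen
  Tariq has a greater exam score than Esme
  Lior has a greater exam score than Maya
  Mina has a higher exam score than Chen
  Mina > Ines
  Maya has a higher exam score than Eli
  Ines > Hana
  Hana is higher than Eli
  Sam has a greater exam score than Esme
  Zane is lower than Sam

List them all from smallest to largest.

Each adjacent pair is fixed by a given relation: Eli < Hana; Hana < Ines; Ines < Chen; Chen < Finn; Finn < Maya; Maya < Mina; Mina < Lior; Lior < Esme; Esme < Tariq; Tariq < Zane; Zane < Sam. Chaining them end to end gives the full order.

Eli < Hana < Ines < Chen < Finn < Maya < Mina < Lior < Esme < Tariq < Zane < Sam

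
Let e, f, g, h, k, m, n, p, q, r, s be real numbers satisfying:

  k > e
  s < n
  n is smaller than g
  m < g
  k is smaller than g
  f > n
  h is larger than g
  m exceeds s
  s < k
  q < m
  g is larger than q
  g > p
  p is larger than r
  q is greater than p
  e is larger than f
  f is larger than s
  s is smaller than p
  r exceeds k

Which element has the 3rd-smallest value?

Chaining the given pairs: s < n < f < e < k < r < p < q < m < g < h.
Counting 3 from the smallest end gives f.

f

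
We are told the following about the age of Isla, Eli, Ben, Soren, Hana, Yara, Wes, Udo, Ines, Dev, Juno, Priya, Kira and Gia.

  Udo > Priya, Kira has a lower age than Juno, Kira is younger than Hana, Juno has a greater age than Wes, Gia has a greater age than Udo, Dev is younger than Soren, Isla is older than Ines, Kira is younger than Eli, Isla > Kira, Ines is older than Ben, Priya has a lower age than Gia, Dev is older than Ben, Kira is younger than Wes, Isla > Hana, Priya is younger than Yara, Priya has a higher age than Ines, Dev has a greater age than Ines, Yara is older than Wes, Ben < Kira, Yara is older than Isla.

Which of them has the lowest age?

Kira is not least since Ben < Kira; Wes is not least since Kira < Wes; Eli is not least since Kira < Eli; Ines is not least since Ben < Ines; Priya is not least since Ines < Priya; Dev is not least since Ines < Dev; Udo is not least since Priya < Udo; Soren is not least since Dev < Soren; Hana is not least since Kira < Hana; Isla is not least since Hana < Isla; Gia is not least since Priya < Gia; Yara is not least since Isla < Yara; Juno is not least since Wes < Juno.
Only Ben has nothing below it, so Ben is the lowest age.

Ben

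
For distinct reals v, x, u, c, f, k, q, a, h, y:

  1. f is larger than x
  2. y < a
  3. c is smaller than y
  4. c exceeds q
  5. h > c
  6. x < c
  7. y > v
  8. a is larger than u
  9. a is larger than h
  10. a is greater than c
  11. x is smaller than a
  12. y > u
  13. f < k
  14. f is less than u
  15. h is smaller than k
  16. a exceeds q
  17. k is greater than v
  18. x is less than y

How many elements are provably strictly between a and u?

1

Chaining upward from u reaches: y.
Chaining downward from a reaches: v, x, q, c, f, y, h.
Strictly between u and a are those in both lists: y — 1 element.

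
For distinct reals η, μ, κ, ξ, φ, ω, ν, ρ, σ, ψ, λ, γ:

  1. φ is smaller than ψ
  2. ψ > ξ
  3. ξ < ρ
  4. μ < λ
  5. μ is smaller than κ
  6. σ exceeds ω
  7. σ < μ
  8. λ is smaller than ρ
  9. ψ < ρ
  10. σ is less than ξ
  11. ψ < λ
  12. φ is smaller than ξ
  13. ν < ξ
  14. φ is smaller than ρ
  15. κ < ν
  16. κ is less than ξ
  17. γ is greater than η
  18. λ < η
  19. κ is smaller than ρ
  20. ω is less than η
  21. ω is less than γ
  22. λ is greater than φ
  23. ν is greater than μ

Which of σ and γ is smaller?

σ

Link the given pairs in sequence: σ < μ; μ < κ; κ < ν; ν < ξ; ξ < ψ; ψ < λ; λ < η; η < γ.
Chaining these gives σ < μ < κ < ν < ξ < ψ < λ < η < γ.
So σ < γ; σ is the smaller of the two.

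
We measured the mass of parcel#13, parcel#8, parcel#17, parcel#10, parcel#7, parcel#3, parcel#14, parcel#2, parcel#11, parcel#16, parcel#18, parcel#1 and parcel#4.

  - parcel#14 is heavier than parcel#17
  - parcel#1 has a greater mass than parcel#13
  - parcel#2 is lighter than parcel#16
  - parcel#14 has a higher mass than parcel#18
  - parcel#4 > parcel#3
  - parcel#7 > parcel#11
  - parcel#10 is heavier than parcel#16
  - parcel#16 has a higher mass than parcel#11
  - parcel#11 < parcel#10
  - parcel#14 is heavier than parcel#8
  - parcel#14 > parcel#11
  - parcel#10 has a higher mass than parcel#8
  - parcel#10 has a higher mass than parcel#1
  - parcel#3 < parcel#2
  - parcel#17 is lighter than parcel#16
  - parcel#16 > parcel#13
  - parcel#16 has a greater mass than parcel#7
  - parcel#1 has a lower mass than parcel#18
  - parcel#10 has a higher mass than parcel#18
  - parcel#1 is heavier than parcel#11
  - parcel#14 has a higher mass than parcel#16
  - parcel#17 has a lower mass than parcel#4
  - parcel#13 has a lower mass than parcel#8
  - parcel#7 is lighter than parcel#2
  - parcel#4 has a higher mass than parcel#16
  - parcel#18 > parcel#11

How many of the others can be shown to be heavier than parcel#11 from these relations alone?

8

Directly above parcel#11: parcel#1, parcel#7, parcel#16, parcel#18, parcel#14, parcel#10.
One step further: parcel#2, parcel#4 (8 so far).
Nothing else is reachable above parcel#11; 8 in all.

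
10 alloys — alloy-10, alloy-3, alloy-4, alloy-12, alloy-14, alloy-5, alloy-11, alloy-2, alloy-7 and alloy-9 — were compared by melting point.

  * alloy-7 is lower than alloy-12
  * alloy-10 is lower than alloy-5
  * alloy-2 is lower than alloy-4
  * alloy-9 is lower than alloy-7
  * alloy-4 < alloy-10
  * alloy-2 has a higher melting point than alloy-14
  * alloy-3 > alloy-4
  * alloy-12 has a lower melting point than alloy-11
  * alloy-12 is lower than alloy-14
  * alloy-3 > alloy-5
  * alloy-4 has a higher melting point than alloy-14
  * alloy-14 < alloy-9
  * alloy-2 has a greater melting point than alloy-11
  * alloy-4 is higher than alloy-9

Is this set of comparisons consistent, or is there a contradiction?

inconsistent

We have alloy-12 < alloy-14 stated directly, yet also alloy-14 < alloy-9 < alloy-7 < alloy-12 by chaining the others — so alloy-14 < alloy-12. Contradiction.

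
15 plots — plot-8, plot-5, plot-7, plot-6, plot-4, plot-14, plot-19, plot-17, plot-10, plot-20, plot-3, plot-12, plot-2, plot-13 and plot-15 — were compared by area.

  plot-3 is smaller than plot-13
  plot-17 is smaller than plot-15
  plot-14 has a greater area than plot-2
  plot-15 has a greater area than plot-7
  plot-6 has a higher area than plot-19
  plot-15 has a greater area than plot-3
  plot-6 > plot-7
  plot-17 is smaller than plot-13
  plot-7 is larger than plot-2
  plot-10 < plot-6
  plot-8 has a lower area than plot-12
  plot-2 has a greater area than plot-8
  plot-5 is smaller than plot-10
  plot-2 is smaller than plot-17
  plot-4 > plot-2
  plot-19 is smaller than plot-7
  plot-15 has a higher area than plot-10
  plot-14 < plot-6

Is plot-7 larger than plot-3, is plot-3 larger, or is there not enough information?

Following every chain through plot-3: above plot-3 we get plot-13, plot-15.
plot-7 is not reached, and no chain runs the other way from plot-7 to plot-3.
So the given relations leave the order of plot-3 and plot-7 undetermined.

undetermined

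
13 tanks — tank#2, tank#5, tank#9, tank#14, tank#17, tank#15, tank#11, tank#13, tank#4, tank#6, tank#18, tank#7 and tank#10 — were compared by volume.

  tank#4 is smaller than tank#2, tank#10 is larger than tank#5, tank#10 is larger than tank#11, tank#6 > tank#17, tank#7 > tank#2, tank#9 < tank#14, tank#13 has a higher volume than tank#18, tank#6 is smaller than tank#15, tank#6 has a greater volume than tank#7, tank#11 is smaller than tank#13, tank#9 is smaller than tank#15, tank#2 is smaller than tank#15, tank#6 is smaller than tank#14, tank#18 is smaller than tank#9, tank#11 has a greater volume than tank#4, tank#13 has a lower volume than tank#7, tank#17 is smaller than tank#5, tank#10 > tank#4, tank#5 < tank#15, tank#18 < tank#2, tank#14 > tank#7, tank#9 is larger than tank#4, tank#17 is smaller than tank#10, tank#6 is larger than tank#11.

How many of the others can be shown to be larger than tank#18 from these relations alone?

7

From tank#18 the given relations immediately reach tank#9, tank#13, tank#2.
From those, tank#7, tank#15, tank#14 — 6 in total.
From those, tank#6 — 7 in total.
Nothing else is reachable above tank#18; 7 in all.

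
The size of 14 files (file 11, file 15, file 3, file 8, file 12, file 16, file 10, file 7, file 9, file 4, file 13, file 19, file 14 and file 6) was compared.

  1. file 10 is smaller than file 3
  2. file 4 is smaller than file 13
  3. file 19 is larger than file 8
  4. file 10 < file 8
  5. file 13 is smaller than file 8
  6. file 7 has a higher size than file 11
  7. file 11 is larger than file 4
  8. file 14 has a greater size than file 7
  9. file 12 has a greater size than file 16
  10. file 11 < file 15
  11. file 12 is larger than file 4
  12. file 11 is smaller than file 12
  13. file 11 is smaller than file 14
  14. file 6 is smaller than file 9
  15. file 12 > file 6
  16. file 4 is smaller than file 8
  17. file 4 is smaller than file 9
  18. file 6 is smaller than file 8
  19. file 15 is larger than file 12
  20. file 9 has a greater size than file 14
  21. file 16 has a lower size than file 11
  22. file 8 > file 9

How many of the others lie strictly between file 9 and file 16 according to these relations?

The relations place file 16 below file 9. An element lies strictly between them when it is forced above file 16 and also forced below file 9.
Above file 16: {file 11, file 7, file 14, file 12, file 8, file 19, file 15}. Below file 9: {file 4, file 11, file 7, file 6, file 14}.
Intersection: {file 11, file 7, file 14} — 3.

3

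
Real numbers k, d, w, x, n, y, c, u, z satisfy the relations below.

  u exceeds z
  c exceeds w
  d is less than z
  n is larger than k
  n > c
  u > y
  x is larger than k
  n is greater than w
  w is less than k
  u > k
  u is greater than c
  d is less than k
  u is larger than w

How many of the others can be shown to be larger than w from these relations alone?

Directly above w: k, c, u, n.
One step further: x (5 so far).
No other element is forced above w by the given relations, so the count is 5.

5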